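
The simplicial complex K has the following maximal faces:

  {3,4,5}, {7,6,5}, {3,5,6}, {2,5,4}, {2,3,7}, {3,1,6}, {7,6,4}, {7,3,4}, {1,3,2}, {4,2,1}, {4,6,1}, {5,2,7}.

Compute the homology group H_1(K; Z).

H_1 ≅ Z_2.

We work with the vertex ordering 1 < 2 < 3 < 4 < 5 < 6 < 7. The simplices of K, each written with vertices in increasing order, are:

  0-simplices (7): [1], [2], [3], [4], [5], [6], [7]
  1-simplices (18): [1,2], [1,3], [1,4], [1,6], [2,3], [2,4], [2,5], [2,7], [3,4], [3,5], [3,6], [3,7], [4,5], [4,6], [4,7], [5,6], [5,7], [6,7]
  2-simplices (12): [1,2,3], [1,2,4], [1,3,6], [1,4,6], [2,3,7], [2,4,5], [2,5,7], [3,4,5], [3,4,7], [3,5,6], [4,6,7], [5,6,7]

Hence C_0 ≅ Z^7, C_1 ≅ Z^18, C_2 ≅ Z^12.

Boundary ∂_1: C_1 → C_0 maps an edge to its endpoints' difference, ∂[p,q] = q − p. For instance
  ∂[1,4] = [4] − [1].
The resulting 7×18 matrix has rank 6, and its Smith normal form has invariant factors (1,1,1,1,1,1).

The boundary map ∂_2: C_2 → C_1 acts by ∂[p,q,r] = [q,r] − [p,r] + [p,q]. For instance
  ∂[3,4,5] = [4,5] − [3,5] + [3,4],
  ∂[1,3,6] = [3,6] − [1,6] + [1,3].
The 18×12 boundary matrix has rank 12 and Smith normal form diag(1,1,1,1,1,1,1,1,1,1,1,2).

Now H_k = ker ∂_k / im ∂_{k+1}, so:

  H_1: rank ker ∂_1 − rank ∂_2 = (18 − 6) − 12 = 0, and ∂_2 has invariant factor 2 > 1, so H_1 ≅ Z_2.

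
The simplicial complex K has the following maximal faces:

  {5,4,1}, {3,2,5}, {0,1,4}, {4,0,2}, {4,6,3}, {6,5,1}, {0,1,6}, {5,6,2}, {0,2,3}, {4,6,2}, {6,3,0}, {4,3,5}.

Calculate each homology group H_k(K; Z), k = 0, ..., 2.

Take the total order 0 < 1 < 2 < 3 < 4 < 5 < 6 on the vertex set. Then K (dimension 2) consists of the simplices:

  0-simplices (7): [0], [1], [2], [3], [4], [5], [6]
  1-simplices (18): [0,1], [0,2], [0,3], [0,4], [0,6], [1,4], [1,5], [1,6], [2,3], [2,4], [2,5], [2,6], [3,4], [3,5], [3,6], [4,5], [4,6], [5,6]
  2-simplices (12): [0,1,4], [0,1,6], [0,2,3], [0,2,4], [0,3,6], [1,4,5], [1,5,6], [2,3,5], [2,4,6], [2,5,6], [3,4,5], [3,4,6]

Hence C_0 ≅ Z^7, C_1 ≅ Z^18, C_2 ≅ Z^12.

The boundary map ∂_1: C_1 → C_0 is given by ∂[p,q] = [q] − [p].
This gives a 7×18 integer matrix of rank 6; reducing to Smith normal form yields diagonal entries (1,1,1,1,1,1).

∂_2: C_2 → C_1 acts by ∂[p,q,r] = [q,r] − [p,r] + [p,q]. For instance
  ∂[0,1,6] = [1,6] − [0,6] + [0,1],
  ∂[3,4,6] = [4,6] − [3,6] + [3,4].
The 18×12 boundary matrix has rank 12 and Smith normal form diag(1,1,1,1,1,1,1,1,1,1,1,2).

Now H_k = ker ∂_k / im ∂_{k+1}, so:

  H_0: rank C_0 − rank ∂_1 = 7 − 6 = 1, and the invariant factors of ∂_1 are all 1, so H_0 = Z.
  H_1: rank ker ∂_1 − rank ∂_2 = (18 − 6) − 12 = 0, and ∂_2 has invariant factor 2 > 1, so H_1 = Z/2.
  H_2: rank ker ∂_2 − rank ∂_3 = (12 − 12) − 0 = 0, and there is no ∂_3, so H_2 = 0.

As a check, the Euler characteristic is 7 − 18 + 12 = 1, which agrees with 1 − 0 + 0 = 1.

H_0 ≅ Z,  H_1 ≅ Z/2,  H_2 = 0.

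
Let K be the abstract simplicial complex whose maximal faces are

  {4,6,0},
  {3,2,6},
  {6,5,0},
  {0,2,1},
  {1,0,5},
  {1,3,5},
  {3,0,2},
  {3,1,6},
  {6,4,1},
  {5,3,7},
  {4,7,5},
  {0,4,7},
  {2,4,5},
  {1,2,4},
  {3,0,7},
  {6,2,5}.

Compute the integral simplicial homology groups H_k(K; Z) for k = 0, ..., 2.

H_0 ≅ Z,  H_1 ≅ Z^2,  H_2 ≅ Z.

K has 8 vertices, 24 edges, 16 triangles.
rank ∂_0 = 0, rank ∂_1 = 7 ⇒ b_0 = 8 − 0 − 7 = 1; all invariant factors of ∂_1 are 1 so no torsion. So H_0 ≅ Z.
rank ∂_1 = 7, rank ∂_2 = 15 ⇒ b_1 = 24 − 7 − 15 = 2; all invariant factors of ∂_2 are 1 so no torsion. So H_1 ≅ Z^2.
rank ∂_2 = 15, rank ∂_3 = 0 ⇒ b_2 = 16 − 15 − 0 = 1. So H_2 ≅ Z.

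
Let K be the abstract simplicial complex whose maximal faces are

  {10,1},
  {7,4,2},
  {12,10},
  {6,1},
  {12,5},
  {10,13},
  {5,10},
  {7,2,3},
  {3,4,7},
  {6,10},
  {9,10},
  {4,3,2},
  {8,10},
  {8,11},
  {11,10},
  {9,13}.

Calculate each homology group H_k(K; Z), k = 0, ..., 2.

H_0 ≅ Z^2,  H_1 ≅ Z^4,  H_2 ≅ Z.

Order the vertices as 1 < 2 < 3 < 4 < 5 < 6 < 7 < 8 < 9 < 10 < 11 < 12 < 13. Listing each simplex with vertices in this order, K has dimension 2 with simplices:

  0-simplices (13): [1], [2], [3], [4], [5], [6], [7], [8], [9], [10], [11], [12], [13]
  1-simplices (18): [1,6], [1,10], [2,3], [2,4], [2,7], [3,4], [3,7], [4,7], [5,10], [5,12], [6,10], [8,10], [8,11], [9,10], [9,13], [10,11], [10,12], [10,13]
  2-simplices (4): [2,3,4], [2,3,7], [2,4,7], [3,4,7]

Hence C_0 ≅ Z^13, C_1 ≅ Z^18, C_2 ≅ Z^4.

∂_1: C_1 → C_0 maps an edge to its endpoints' difference, ∂[p,q] = q − p. For instance
  ∂[4,7] = [7] − [4].
The 13×18 boundary matrix has rank 11 and Smith normal form diag(1,1,1,1,1,1,1,1,1,1,1).

The boundary map ∂_2: C_2 → C_1 sends each 2-simplex [p,q,r] to [q,r] − [p,r] + [p,q]. For instance
  ∂[2,3,7] = [3,7] − [2,7] + [2,3],
  ∂[2,3,4] = [3,4] − [2,4] + [2,3].
The 18×4 boundary matrix has rank 3 and Smith normal form diag(1,1,1).

Now H_k = ker ∂_k / im ∂_{k+1}, so:

  H_0: rank C_0 − rank ∂_1 = 13 − 11 = 2, and the invariant factors of ∂_1 are all 1, so H_0 ≅ Z^2.
  H_1: rank ker ∂_1 − rank ∂_2 = (18 − 11) − 3 = 4, and the invariant factors of ∂_2 are all 1, so H_1 ≅ Z^4.
  H_2: rank ker ∂_2 − rank ∂_3 = (4 − 3) − 0 = 1, and there is no ∂_3, so H_2 ≅ Z.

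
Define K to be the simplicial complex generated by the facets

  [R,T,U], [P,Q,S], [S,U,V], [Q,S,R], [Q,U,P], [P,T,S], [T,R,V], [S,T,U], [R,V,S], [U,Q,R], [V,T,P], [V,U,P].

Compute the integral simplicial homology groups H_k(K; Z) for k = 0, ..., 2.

K has 7 vertices, 18 edges, 12 triangles.
rank ∂_0 = 0, rank ∂_1 = 6 ⇒ b_0 = 7 − 0 − 6 = 1; all invariant factors of ∂_1 are 1 so no torsion. So H_0 ≅ Z.
rank ∂_1 = 6, rank ∂_2 = 12 ⇒ b_1 = 18 − 6 − 12 = 0; ∂_2 has invariant factor(s) [2] giving torsion. So H_1 ≅ Z_2.
rank ∂_2 = 12, rank ∂_3 = 0 ⇒ b_2 = 12 − 12 − 0 = 0. So H_2 ≅ 0.

H_0 = Z,  H_1 = Z_2,  H_2 = 0.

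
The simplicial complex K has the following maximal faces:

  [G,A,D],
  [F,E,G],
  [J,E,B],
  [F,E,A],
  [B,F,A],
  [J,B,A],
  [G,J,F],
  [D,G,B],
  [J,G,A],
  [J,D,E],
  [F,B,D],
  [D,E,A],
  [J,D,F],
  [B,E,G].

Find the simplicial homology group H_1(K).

H_1 ≅ Z^2.

Take the total order A < B < D < E < F < G < J on the vertex set. Then K (dimension 2) consists of the simplices:

  0-simplices (7): A, B, D, E, F, G, J
  1-simplices (21): AB, AD, AE, AF, AG, AJ, BD, BE, BF, BG, BJ, DE, DF, DG, DJ, EF, EG, EJ, FG, FJ, GJ
  2-simplices (14): ABF, ABJ, ADE, ADG, AEF, AGJ, BDF, BDG, BEG, BEJ, DEJ, DFJ, EFG, FGJ

so the chain groups are C_0 ≅ Z^7, C_1 ≅ Z^21, C_2 ≅ Z^14.

∂_1: C_1 → C_0 is given by ∂[p,q] = [q] − [p].
The 7×21 boundary matrix has rank 6 and Smith normal form diag(1,1,1,1,1,1).

The boundary map ∂_2: C_2 → C_1 acts by ∂[p,q,r] = [q,r] − [p,r] + [p,q]. For instance
  ∂BDF = DF − BF + BD,
  ∂ABF = BF − AF + AB.
This gives a 21×14 integer matrix of rank 13; reducing to Smith normal form yields diagonal entries (1,1,1,1,1,1,1,1,1,1,1,1,1).

From H_k ≅ ker(∂_k) / im(∂_{k+1}) we obtain:

  H_1: rank ker ∂_1 − rank ∂_2 = (21 − 6) − 13 = 2, and the invariant factors of ∂_2 are all 1, so H_1 = Z^2.

(K is a triangulation of the torus T^2.)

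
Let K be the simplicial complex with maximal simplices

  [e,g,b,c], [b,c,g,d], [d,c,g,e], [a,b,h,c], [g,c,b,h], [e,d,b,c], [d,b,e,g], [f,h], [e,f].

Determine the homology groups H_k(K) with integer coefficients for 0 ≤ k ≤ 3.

H_0 ≅ Z,  H_1 ≅ Z,  H_2 = 0,  H_3 ≅ Z.

K has 8 vertices, 18 edges, 16 triangles, 7 3-simplices.
rank ∂_0 = 0, rank ∂_1 = 7 ⇒ b_0 = 8 − 0 − 7 = 1; all invariant factors of ∂_1 are 1 so no torsion. So H_0 = Z.
rank ∂_1 = 7, rank ∂_2 = 10 ⇒ b_1 = 18 − 7 − 10 = 1; all invariant factors of ∂_2 are 1 so no torsion. So H_1 = Z.
rank ∂_2 = 10, rank ∂_3 = 6 ⇒ b_2 = 16 − 10 − 6 = 0; all invariant factors of ∂_3 are 1 so no torsion. So H_2 = 0.
rank ∂_3 = 6, rank ∂_4 = 0 ⇒ b_3 = 7 − 6 − 0 = 1. So H_3 = Z.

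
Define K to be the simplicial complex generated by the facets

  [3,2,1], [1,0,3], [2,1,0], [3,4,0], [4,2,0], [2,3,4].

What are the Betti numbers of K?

We work with the vertex ordering 0 < 1 < 2 < 3 < 4. The simplices of K, each written with vertices in increasing order, are:

  0-simplices (5): [0], [1], [2], [3], [4]
  1-simplices (9): [0,1], [0,2], [0,3], [0,4], [1,2], [1,3], [2,3], [2,4], [3,4]
  2-simplices (6): [0,1,2], [0,1,3], [0,2,4], [0,3,4], [1,2,3], [2,3,4]

so the chain groups are C_0 ≅ Z^5, C_1 ≅ Z^9, C_2 ≅ Z^6.

The boundary map ∂_1: C_1 → C_0 is given by ∂[p,q] = [q] − [p].
This gives a 5×9 integer matrix of rank 4; reducing to Smith normal form yields diagonal entries (1,1,1,1).

∂_2: C_2 → C_1 acts by ∂[p,q,r] = [q,r] − [p,r] + [p,q]. For instance
  ∂[0,1,3] = [1,3] − [0,3] + [0,1],
  ∂[0,2,4] = [2,4] − [0,4] + [0,2].
The resulting 9×6 matrix has rank 5, and its Smith normal form has invariant factors (1,1,1,1,1).

Computing H_k = (kernel of ∂_k) / (image of ∂_{k+1}):

  H_0: rank C_0 − rank ∂_1 = 5 − 4 = 1, and the invariant factors of ∂_1 are all 1, so H_0 ≅ Z.
  H_1: rank ker ∂_1 − rank ∂_2 = (9 − 4) − 5 = 0, and the invariant factors of ∂_2 are all 1, so H_1 ≅ 0.
  H_2: rank ker ∂_2 − rank ∂_3 = (6 − 5) − 0 = 1, and there is no ∂_3, so H_2 ≅ Z.

As a check, the Euler characteristic is 5 − 9 + 6 = 2, which agrees with 1 − 0 + 1 = 2.
(K is a triangulation of the 2-sphere S^2.)

Hence the Betti numbers are b_0 = 1, b_1 = 0, b_2 = 1.

b_0 = 1, b_1 = 0, b_2 = 1.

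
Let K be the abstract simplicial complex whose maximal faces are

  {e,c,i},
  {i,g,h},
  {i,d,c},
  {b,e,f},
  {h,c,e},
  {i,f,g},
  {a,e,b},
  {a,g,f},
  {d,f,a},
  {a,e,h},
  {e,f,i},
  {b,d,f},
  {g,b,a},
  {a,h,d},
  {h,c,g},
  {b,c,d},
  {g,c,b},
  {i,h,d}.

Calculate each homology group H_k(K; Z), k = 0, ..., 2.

Order the vertices as a < b < c < d < e < f < g < h < i. Listing each simplex with vertices in this order, K has dimension 2 with simplices:

  0-simplices (9): a, b, c, d, e, f, g, h, i
  1-simplices (27): ab, ad, ae, af, ag, ah, bc, bd, be, bf, bg, cd, ce, cg, ch, ci, df, dh, di, ef, eh, ei, fg, fi, gh, gi, hi
  2-simplices (18): abe, abg, adf, adh, aeh, afg, bcd, bcg, bdf, bef, cdi, ceh, cei, cgh, dhi, efi, fgi, ghi

giving chain groups C_0 ≅ Z^9, C_1 ≅ Z^27, C_2 ≅ Z^18.

The boundary map ∂_1: C_1 → C_0 maps an edge to its endpoints' difference, ∂[p,q] = q − p.
As a 9×27 matrix over Z this has rank 8, with invariant factors (1,1,1,1,1,1,1,1).

∂_2: C_2 → C_1 acts by ∂[p,q,r] = [q,r] − [p,r] + [p,q]. For instance
  ∂cei = ei − ci + ce,
  ∂cdi = di − ci + cd.
This gives a 27×18 integer matrix of rank 18; reducing to Smith normal form yields diagonal entries (1,1,1,1,1,1,1,1,1,1,1,1,1,1,1,1,1,2).

Computing H_k = (kernel of ∂_k) / (image of ∂_{k+1}):

  H_0: rank C_0 − rank ∂_1 = 9 − 8 = 1, and the invariant factors of ∂_1 are all 1, so H_0 ≅ Z.
  H_1: rank ker ∂_1 − rank ∂_2 = (27 − 8) − 18 = 1, and ∂_2 has invariant factor 2 > 1, so H_1 ≅ Z ⊕ Z/2.
  H_2: rank ker ∂_2 − rank ∂_3 = (18 − 18) − 0 = 0, and there is no ∂_3, so H_2 ≅ 0.

As a check, the Euler characteristic is 9 − 27 + 18 = 0, which agrees with 1 − 1 + 0 = 0.

H_0 = Z,  H_1 = Z ⊕ Z/2,  H_2 = 0.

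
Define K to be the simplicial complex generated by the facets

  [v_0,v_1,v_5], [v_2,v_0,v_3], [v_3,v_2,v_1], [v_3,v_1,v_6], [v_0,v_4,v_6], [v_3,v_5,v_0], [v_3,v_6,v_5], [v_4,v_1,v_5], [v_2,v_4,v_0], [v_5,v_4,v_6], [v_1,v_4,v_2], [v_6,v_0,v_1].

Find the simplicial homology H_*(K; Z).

H_0 = Z,  H_1 = Z/2,  H_2 = 0.

Fix the vertex order v_0 < v_1 < v_2 < v_3 < v_4 < v_5 < v_6 and write every simplex with vertices in increasing order. Then dim K = 2 and the simplices of K are:

  0-simplices (7): [v_0], [v_1], [v_2], [v_3], [v_4], [v_5], [v_6]
  1-simplices (18): (18 of them)
  2-simplices (12): (12 of them)

giving chain groups C_0 ≅ Z^7, C_1 ≅ Z^18, C_2 ≅ Z^12.

Boundary ∂_1: C_1 → C_0 is given by ∂[p,q] = [q] − [p].
The 7×18 boundary matrix has rank 6 and Smith normal form diag(1,1,1,1,1,1).

∂_2: C_2 → C_1 sends each 2-simplex [p,q,r] to [q,r] − [p,r] + [p,q]. For instance
  ∂[v_0,v_4,v_6] = [v_4,v_6] − [v_0,v_6] + [v_0,v_4],
  ∂[v_0,v_2,v_3] = [v_2,v_3] − [v_0,v_3] + [v_0,v_2].
As a 18×12 matrix over Z this has rank 12, with invariant factors (1,1,1,1,1,1,1,1,1,1,1,2).

Computing H_k = (kernel of ∂_k) / (image of ∂_{k+1}):

  H_0: rank C_0 − rank ∂_1 = 7 − 6 = 1, and the invariant factors of ∂_1 are all 1, so H_0 ≅ Z.
  H_1: rank ker ∂_1 − rank ∂_2 = (18 − 6) − 12 = 0, and ∂_2 has invariant factor 2 > 1, so H_1 ≅ Z/2.
  H_2: rank ker ∂_2 − rank ∂_3 = (12 − 12) − 0 = 0, and there is no ∂_3, so H_2 ≅ 0.

As a check, the Euler characteristic is 7 − 18 + 12 = 1, which agrees with 1 − 0 + 0 = 1.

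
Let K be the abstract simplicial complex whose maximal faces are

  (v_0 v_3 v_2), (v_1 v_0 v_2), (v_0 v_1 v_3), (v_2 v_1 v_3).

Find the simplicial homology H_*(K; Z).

Order the vertices as v_0 < v_1 < v_2 < v_3. Listing each simplex with vertices in this order, K has dimension 2 with simplices:

  0-simplices (4): [v_0], [v_1], [v_2], [v_3]
  1-simplices (6): [v_0,v_1], [v_0,v_2], [v_0,v_3], [v_1,v_2], [v_1,v_3], [v_2,v_3]
  2-simplices (4): [v_0,v_1,v_2], [v_0,v_1,v_3], [v_0,v_2,v_3], [v_1,v_2,v_3]

so the chain groups are C_0 ≅ Z^4, C_1 ≅ Z^6, C_2 ≅ Z^4.

The boundary map ∂_1: C_1 → C_0 sends each edge [p,q] (with p < q) to q − p. For instance
  ∂[v_0,v_2] = [v_2] − [v_0].
The resulting 4×6 matrix has rank 3, and its Smith normal form has invariant factors (1,1,1).

∂_2: C_2 → C_1 sends each 2-simplex [p,q,r] to [q,r] − [p,r] + [p,q]. For instance
  ∂[v_1,v_2,v_3] = [v_2,v_3] − [v_1,v_3] + [v_1,v_2],
  ∂[v_0,v_1,v_2] = [v_1,v_2] − [v_0,v_2] + [v_0,v_1].
The 6×4 boundary matrix has rank 3 and Smith normal form diag(1,1,1).

Reading off H_k = ker ∂_k / im ∂_{k+1}:

  H_0: rank C_0 − rank ∂_1 = 4 − 3 = 1, and the invariant factors of ∂_1 are all 1, so H_0 ≅ Z.
  H_1: rank ker ∂_1 − rank ∂_2 = (6 − 3) − 3 = 0, and the invariant factors of ∂_2 are all 1, so H_1 ≅ 0.
  H_2: rank ker ∂_2 − rank ∂_3 = (4 − 3) − 0 = 1, and there is no ∂_3, so H_2 ≅ Z.

(K is a triangulation of the 2-sphere S^2.)

H_0 = Z,  H_1 = 0,  H_2 = Z.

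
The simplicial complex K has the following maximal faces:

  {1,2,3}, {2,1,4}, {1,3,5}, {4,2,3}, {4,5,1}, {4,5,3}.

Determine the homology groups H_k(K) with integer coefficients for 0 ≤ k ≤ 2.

Order the vertices as 1 < 2 < 3 < 4 < 5. Listing each simplex with vertices in this order, K has dimension 2 with simplices:

  0-simplices (5): [1], [2], [3], [4], [5]
  1-simplices (9): [1,2], [1,3], [1,4], [1,5], [2,3], [2,4], [3,4], [3,5], [4,5]
  2-simplices (6): [1,2,3], [1,2,4], [1,3,5], [1,4,5], [2,3,4], [3,4,5]

so the chain groups are C_0 ≅ Z^5, C_1 ≅ Z^9, C_2 ≅ Z^6.

The boundary map ∂_1: C_1 → C_0 sends each edge [p,q] (with p < q) to q − p. For instance
  ∂[4,5] = [5] − [4].
This gives a 5×9 integer matrix of rank 4; reducing to Smith normal form yields diagonal entries (1,1,1,1).

The boundary map ∂_2: C_2 → C_1 maps a triangle to the signed sum of its edges. For instance
  ∂[1,3,5] = [3,5] − [1,5] + [1,3],
  ∂[1,2,4] = [2,4] − [1,4] + [1,2].
This gives a 9×6 integer matrix of rank 5; reducing to Smith normal form yields diagonal entries (1,1,1,1,1).

From H_k ≅ ker(∂_k) / im(∂_{k+1}) we obtain:

  H_0: rank C_0 − rank ∂_1 = 5 − 4 = 1, and the invariant factors of ∂_1 are all 1, so H_0 ≅ Z.
  H_1: rank ker ∂_1 − rank ∂_2 = (9 − 4) − 5 = 0, and the invariant factors of ∂_2 are all 1, so H_1 ≅ 0.
  H_2: rank ker ∂_2 − rank ∂_3 = (6 − 5) − 0 = 1, and there is no ∂_3, so H_2 ≅ Z.

(K is a triangulation of the 2-sphere S^2.)

H_0 ≅ Z,  H_1 = 0,  H_2 ≅ Z.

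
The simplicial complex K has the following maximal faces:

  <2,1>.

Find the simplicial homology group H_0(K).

Take the total order 1 < 2 on the vertex set. Then K (dimension 1) consists of the simplices:

  0-simplices (2): [1], [2]
  1-simplices (1): [1,2]

Hence C_0 ≅ Z^2, C_1 ≅ Z^1.

Boundary ∂_1: C_1 → C_0 is given by ∂[p,q] = [q] − [p]. For instance
  ∂[1,2] = [2] − [1].
As a 2×1 matrix over Z this has rank 1, with invariant factors (1).

Now H_k = ker ∂_k / im ∂_{k+1}, so:

  H_0: rank C_0 − rank ∂_1 = 2 − 1 = 1, and the invariant factors of ∂_1 are all 1, so H_0 ≅ Z.

(K is a triangulation of the 1-simplex.)

H_0 = Z.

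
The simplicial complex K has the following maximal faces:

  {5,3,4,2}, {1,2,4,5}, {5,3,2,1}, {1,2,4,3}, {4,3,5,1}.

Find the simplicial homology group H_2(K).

H_2 = 0.

Take the total order 1 < 2 < 3 < 4 < 5 on the vertex set. Then K (dimension 3) consists of the simplices:

  0-simplices (5): [1], [2], [3], [4], [5]
  1-simplices (10): [1,2], [1,3], [1,4], [1,5], [2,3], [2,4], [2,5], [3,4], [3,5], [4,5]
  2-simplices (10): [1,2,3], [1,2,4], [1,2,5], [1,3,4], [1,3,5], [1,4,5], [2,3,4], [2,3,5], [2,4,5], [3,4,5]
  3-simplices (5): [1,2,3,4], [1,2,3,5], [1,2,4,5], [1,3,4,5], [2,3,4,5]

giving chain groups C_0 ≅ Z^5, C_1 ≅ Z^10, C_2 ≅ Z^10, C_3 ≅ Z^5.

∂_1: C_1 → C_0 sends each edge [p,q] (with p < q) to q − p.
The resulting 5×10 matrix has rank 4, and its Smith normal form has invariant factors (1,1,1,1).

The boundary map ∂_2: C_2 → C_1 maps a triangle to the signed sum of its edges. For instance
  ∂[1,2,5] = [2,5] − [1,5] + [1,2],
  ∂[3,4,5] = [4,5] − [3,5] + [3,4].
The 10×10 boundary matrix has rank 6 and Smith normal form diag(1,1,1,1,1,1).

The boundary map ∂_3: C_3 → C_2 sends each 3-simplex σ to the alternating sum Σ_i (−1)^i (σ with its i-th vertex removed). For instance
  ∂[1,2,4,5] = [2,4,5] − [1,4,5] + [1,2,5] − [1,2,4],
  ∂[1,2,3,4] = [2,3,4] − [1,3,4] + [1,2,4] − [1,2,3].
As a 10×5 matrix over Z this has rank 4, with invariant factors (1,1,1,1).

Now H_k = ker ∂_k / im ∂_{k+1}, so:

  H_2: rank ker ∂_2 − rank ∂_3 = (10 − 6) − 4 = 0, and the invariant factors of ∂_3 are all 1, so H_2 = 0.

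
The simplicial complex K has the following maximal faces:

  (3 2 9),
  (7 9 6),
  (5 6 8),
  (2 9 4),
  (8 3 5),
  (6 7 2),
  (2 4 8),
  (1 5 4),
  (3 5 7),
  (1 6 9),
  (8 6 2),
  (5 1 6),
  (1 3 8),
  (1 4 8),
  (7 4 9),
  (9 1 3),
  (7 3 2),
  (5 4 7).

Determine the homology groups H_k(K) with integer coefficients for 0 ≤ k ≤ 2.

H_0 ≅ Z,  H_1 ≅ Z ⊕ Z/2,  H_2 = 0.

We work with the vertex ordering 1 < 2 < 3 < 4 < 5 < 6 < 7 < 8 < 9. The simplices of K, each written with vertices in increasing order, are:

  0-simplices (9): [1], [2], [3], [4], [5], [6], [7], [8], [9]
  1-simplices (27): (27 of them)
  2-simplices (18): [1,3,8], [1,3,9], [1,4,5], [1,4,8], [1,5,6], [1,6,9], [2,3,7], [2,3,9], [2,4,8], [2,4,9], [2,6,7], [2,6,8], [3,5,7], [3,5,8], [4,5,7], [4,7,9], [5,6,8], [6,7,9]

giving chain groups C_0 ≅ Z^9, C_1 ≅ Z^27, C_2 ≅ Z^18.

Boundary ∂_1: C_1 → C_0 sends each edge [p,q] (with p < q) to q − p. For instance
  ∂[5,8] = [8] − [5].
The resulting 9×27 matrix has rank 8, and its Smith normal form has invariant factors (1,1,1,1,1,1,1,1).

Boundary ∂_2: C_2 → C_1 sends each 2-simplex [p,q,r] to [q,r] − [p,r] + [p,q]. For instance
  ∂[6,7,9] = [7,9] − [6,9] + [6,7],
  ∂[2,6,8] = [6,8] − [2,8] + [2,6].
As a 27×18 matrix over Z this has rank 18, with invariant factors (1,1,1,1,1,1,1,1,1,1,1,1,1,1,1,1,1,2).

From H_k ≅ ker(∂_k) / im(∂_{k+1}) we obtain:

  H_0: rank C_0 − rank ∂_1 = 9 − 8 = 1, and the invariant factors of ∂_1 are all 1, so H_0 ≅ Z.
  H_1: rank ker ∂_1 − rank ∂_2 = (27 − 8) − 18 = 1, and ∂_2 has invariant factor 2 > 1, so H_1 ≅ Z ⊕ Z/2.
  H_2: rank ker ∂_2 − rank ∂_3 = (18 − 18) − 0 = 0, and there is no ∂_3, so H_2 ≅ 0.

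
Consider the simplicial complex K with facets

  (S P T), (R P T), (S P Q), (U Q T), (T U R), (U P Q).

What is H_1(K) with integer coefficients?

H_1 ≅ Z.

We work with the vertex ordering P < Q < R < S < T < U. The simplices of K, each written with vertices in increasing order, are:

  0-simplices (6): P, Q, R, S, T, U
  1-simplices (12): PQ, PR, PS, PT, PU, QS, QT, QU, RT, RU, ST, TU
  2-simplices (6): PQS, PQU, PRT, PST, QTU, RTU

giving chain groups C_0 ≅ Z^6, C_1 ≅ Z^12, C_2 ≅ Z^6.

Boundary ∂_1: C_1 → C_0 is given by ∂[p,q] = [q] − [p].
The resulting 6×12 matrix has rank 5, and its Smith normal form has invariant factors (1,1,1,1,1).

The boundary map ∂_2: C_2 → C_1 sends each 2-simplex [p,q,r] to [q,r] − [p,r] + [p,q]. For instance
  ∂PST = ST − PT + PS,
  ∂PQS = QS − PS + PQ.
As a 12×6 matrix over Z this has rank 6, with invariant factors (1,1,1,1,1,1).

From H_k ≅ ker(∂_k) / im(∂_{k+1}) we obtain:

  H_1: rank ker ∂_1 − rank ∂_2 = (12 − 5) − 6 = 1, and the invariant factors of ∂_2 are all 1, so H_1 = Z.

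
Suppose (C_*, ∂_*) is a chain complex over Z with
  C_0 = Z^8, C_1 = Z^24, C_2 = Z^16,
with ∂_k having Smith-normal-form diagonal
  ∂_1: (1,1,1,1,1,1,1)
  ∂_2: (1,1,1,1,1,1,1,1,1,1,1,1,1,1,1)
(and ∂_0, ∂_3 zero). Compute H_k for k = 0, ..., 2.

H_0: b_0 = 8 − 0 − 7 = 1; torsion from ∂_1 factors > 1: none. So H_0 = Z.
H_1: b_1 = 24 − 7 − 15 = 2; torsion from ∂_2 factors > 1: none. So H_1 = Z^2.
H_2: b_2 = 16 − 15 − 0 = 1; torsion from ∂_3 factors > 1: none. So H_2 = Z.

H_0 = Z,  H_1 = Z^2,  H_2 = Z.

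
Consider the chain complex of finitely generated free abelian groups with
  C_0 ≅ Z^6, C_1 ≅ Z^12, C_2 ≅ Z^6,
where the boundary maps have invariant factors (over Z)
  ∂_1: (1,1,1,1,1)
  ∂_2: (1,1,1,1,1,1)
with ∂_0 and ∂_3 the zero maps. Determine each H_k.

H_0: b_0 = 6 − 0 − 5 = 1; torsion from ∂_1 factors > 1: none. So H_0 ≅ Z.
H_1: b_1 = 12 − 5 − 6 = 1; torsion from ∂_2 factors > 1: none. So H_1 ≅ Z.
H_2: b_2 = 6 − 6 − 0 = 0; torsion from ∂_3 factors > 1: none. So H_2 ≅ 0.

H_0 ≅ Z,  H_1 ≅ Z,  H_2 = 0.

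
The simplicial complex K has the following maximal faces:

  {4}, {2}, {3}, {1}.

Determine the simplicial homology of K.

K has 4 vertices.
rank ∂_0 = 0, rank ∂_1 = 0 ⇒ b_0 = 4 − 0 − 0 = 4. So H_0 = Z^4.

H_0 ≅ Z^4.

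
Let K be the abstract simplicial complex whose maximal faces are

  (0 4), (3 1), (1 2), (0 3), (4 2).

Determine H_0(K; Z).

H_0 = Z.

We work with the vertex ordering 0 < 1 < 2 < 3 < 4. The simplices of K, each written with vertices in increasing order, are:

  0-simplices (5): [0], [1], [2], [3], [4]
  1-simplices (5): [0,3], [0,4], [1,2], [1,3], [2,4]

giving chain groups C_0 ≅ Z^5, C_1 ≅ Z^5.

∂_1: C_1 → C_0 sends each edge [p,q] (with p < q) to q − p. For instance
  ∂[1,3] = [3] − [1].
This gives a 5×5 integer matrix of rank 4; reducing to Smith normal form yields diagonal entries (1,1,1,1).

From H_k ≅ ker(∂_k) / im(∂_{k+1}) we obtain:

  H_0: rank C_0 − rank ∂_1 = 5 − 4 = 1, and the invariant factors of ∂_1 are all 1, so H_0 ≅ Z.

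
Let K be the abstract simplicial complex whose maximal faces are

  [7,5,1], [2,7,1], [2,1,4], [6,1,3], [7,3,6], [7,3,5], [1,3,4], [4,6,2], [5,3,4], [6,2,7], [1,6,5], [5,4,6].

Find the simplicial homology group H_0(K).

H_0 = Z.

Order the vertices as 1 < 2 < 3 < 4 < 5 < 6 < 7. Listing each simplex with vertices in this order, K has dimension 2 with simplices:

  0-simplices (7): [1], [2], [3], [4], [5], [6], [7]
  1-simplices (18): [1,2], [1,3], [1,4], [1,5], [1,6], [1,7], [2,4], [2,6], [2,7], [3,4], [3,5], [3,6], [3,7], [4,5], [4,6], [5,6], [5,7], [6,7]
  2-simplices (12): [1,2,4], [1,2,7], [1,3,4], [1,3,6], [1,5,6], [1,5,7], [2,4,6], [2,6,7], [3,4,5], [3,5,7], [3,6,7], [4,5,6]

Hence C_0 ≅ Z^7, C_1 ≅ Z^18, C_2 ≅ Z^12.

∂_1: C_1 → C_0 is given by ∂[p,q] = [q] − [p]. For instance
  ∂[1,6] = [6] − [1].
The 7×18 boundary matrix has rank 6 and Smith normal form diag(1,1,1,1,1,1).

The boundary map ∂_2: C_2 → C_1 acts by ∂[p,q,r] = [q,r] − [p,r] + [p,q]. For instance
  ∂[2,6,7] = [6,7] − [2,7] + [2,6],
  ∂[1,3,6] = [3,6] − [1,6] + [1,3].
As a 18×12 matrix over Z this has rank 12, with invariant factors (1,1,1,1,1,1,1,1,1,1,1,2).

Now H_k = ker ∂_k / im ∂_{k+1}, so:

  H_0: rank C_0 − rank ∂_1 = 7 − 6 = 1, and the invariant factors of ∂_1 are all 1, so H_0 = Z.

(K is a triangulation of the real projective plane RP^2.)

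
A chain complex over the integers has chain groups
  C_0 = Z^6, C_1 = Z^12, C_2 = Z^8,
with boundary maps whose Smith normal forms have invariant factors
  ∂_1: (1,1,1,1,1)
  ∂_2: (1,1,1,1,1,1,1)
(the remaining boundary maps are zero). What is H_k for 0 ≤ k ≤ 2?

H_0: b_0 = 6 − 0 − 5 = 1; torsion from ∂_1 factors > 1: none. So H_0 ≅ Z.
H_1: b_1 = 12 − 5 − 7 = 0; torsion from ∂_2 factors > 1: none. So H_1 ≅ 0.
H_2: b_2 = 8 − 7 − 0 = 1; torsion from ∂_3 factors > 1: none. So H_2 ≅ Z.

H_0 ≅ Z,  H_1 = 0,  H_2 ≅ Z.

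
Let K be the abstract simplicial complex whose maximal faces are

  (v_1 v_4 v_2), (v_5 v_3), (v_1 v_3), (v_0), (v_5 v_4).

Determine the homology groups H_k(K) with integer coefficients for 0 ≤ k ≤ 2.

H_0 = Z^2,  H_1 = Z,  H_2 = 0.

K has 6 vertices, 6 edges, 1 triangle.
rank ∂_0 = 0, rank ∂_1 = 4 ⇒ b_0 = 6 − 0 − 4 = 2; all invariant factors of ∂_1 are 1 so no torsion. So H_0 = Z^2.
rank ∂_1 = 4, rank ∂_2 = 1 ⇒ b_1 = 6 − 4 − 1 = 1; all invariant factors of ∂_2 are 1 so no torsion. So H_1 = Z.
rank ∂_2 = 1, rank ∂_3 = 0 ⇒ b_2 = 1 − 1 − 0 = 0. So H_2 = 0.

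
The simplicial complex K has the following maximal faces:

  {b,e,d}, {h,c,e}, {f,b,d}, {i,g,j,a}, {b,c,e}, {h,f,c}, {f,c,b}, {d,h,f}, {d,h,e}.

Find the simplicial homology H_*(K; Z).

Fix the vertex order a < b < c < d < e < f < g < h < i < j and write every simplex with vertices in increasing order. Then dim K = 3 and the simplices of K are:

  0-simplices (10): a, b, c, d, e, f, g, h, i, j
  1-simplices (18): ag, ai, aj, bc, bd, be, bf, ce, cf, ch, de, df, dh, eh, fh, gi, gj, ij
  2-simplices (12): agi, agj, aij, bce, bcf, bde, bdf, ceh, cfh, deh, dfh, gij
  3-simplices (1): agij

Hence C_0 ≅ Z^10, C_1 ≅ Z^18, C_2 ≅ Z^12, C_3 ≅ Z^1.

Boundary ∂_1: C_1 → C_0 maps an edge to its endpoints' difference, ∂[p,q] = q − p.
The resulting 10×18 matrix has rank 8, and its Smith normal form has invariant factors (1,1,1,1,1,1,1,1).

∂_2: C_2 → C_1 sends each 2-simplex [p,q,r] to [q,r] − [p,r] + [p,q]. For instance
  ∂cfh = fh − ch + cf,
  ∂deh = eh − dh + de.
This gives a 18×12 integer matrix of rank 10; reducing to Smith normal form yields diagonal entries (1,1,1,1,1,1,1,1,1,1).

Boundary ∂_3: C_3 → C_2 sends each 3-simplex σ to the alternating sum Σ_i (−1)^i (σ with its i-th vertex removed). For instance
  ∂agij = gij − aij + agj − agi.
The 12×1 boundary matrix has rank 1 and Smith normal form diag(1).

From H_k ≅ ker(∂_k) / im(∂_{k+1}) we obtain:

  H_0: rank C_0 − rank ∂_1 = 10 − 8 = 2, and the invariant factors of ∂_1 are all 1, so H_0 ≅ Z^2.
  H_1: rank ker ∂_1 − rank ∂_2 = (18 − 8) − 10 = 0, and the invariant factors of ∂_2 are all 1, so H_1 ≅ 0.
  H_2: rank ker ∂_2 − rank ∂_3 = (12 − 10) − 1 = 1, and the invariant factors of ∂_3 are all 1, so H_2 ≅ Z.
  H_3: rank ker ∂_3 − rank ∂_4 = (1 − 1) − 0 = 0, and there is no ∂_4, so H_3 ≅ 0.

(K is a triangulation of the disjoint union of the 2-sphere S^2 and the 3-simplex.)

H_0 = Z^2,  H_1 = 0,  H_2 = Z,  H_3 = 0.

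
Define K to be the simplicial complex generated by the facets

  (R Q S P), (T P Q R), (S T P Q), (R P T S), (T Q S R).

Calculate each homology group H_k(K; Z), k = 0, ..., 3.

H_0 = Z,  H_1 = 0,  H_2 = 0,  H_3 = Z.

We work with the vertex ordering P < Q < R < S < T. The simplices of K, each written with vertices in increasing order, are:

  0-simplices (5): P, Q, R, S, T
  1-simplices (10): PQ, PR, PS, PT, QR, QS, QT, RS, RT, ST
  2-simplices (10): PQR, PQS, PQT, PRS, PRT, PST, QRS, QRT, QST, RST
  3-simplices (5): PQRS, PQRT, PQST, PRST, QRST

giving chain groups C_0 ≅ Z^5, C_1 ≅ Z^10, C_2 ≅ Z^10, C_3 ≅ Z^5.

The boundary map ∂_1: C_1 → C_0 sends each edge [p,q] (with p < q) to q − p. For instance
  ∂QS = S − Q.
The resulting 5×10 matrix has rank 4, and its Smith normal form has invariant factors (1,1,1,1).

∂_2: C_2 → C_1 acts by ∂[p,q,r] = [q,r] − [p,r] + [p,q]. For instance
  ∂PQR = QR − PR + PQ,
  ∂QRT = RT − QT + QR.
This gives a 10×10 integer matrix of rank 6; reducing to Smith normal form yields diagonal entries (1,1,1,1,1,1).

Boundary ∂_3: C_3 → C_2 sends each 3-simplex σ to the alternating sum Σ_i (−1)^i (σ with its i-th vertex removed). For instance
  ∂PQRT = QRT − PRT + PQT − PQR,
  ∂QRST = RST − QST + QRT − QRS.
The 10×5 boundary matrix has rank 4 and Smith normal form diag(1,1,1,1).

From H_k ≅ ker(∂_k) / im(∂_{k+1}) we obtain:

  H_0: rank C_0 − rank ∂_1 = 5 − 4 = 1, and the invariant factors of ∂_1 are all 1, so H_0 ≅ Z.
  H_1: rank ker ∂_1 − rank ∂_2 = (10 − 4) − 6 = 0, and the invariant factors of ∂_2 are all 1, so H_1 ≅ 0.
  H_2: rank ker ∂_2 − rank ∂_3 = (10 − 6) − 4 = 0, and the invariant factors of ∂_3 are all 1, so H_2 ≅ 0.
  H_3: rank ker ∂_3 − rank ∂_4 = (5 − 4) − 0 = 1, and there is no ∂_4, so H_3 ≅ Z.

(K is a triangulation of the 3-sphere S^3.)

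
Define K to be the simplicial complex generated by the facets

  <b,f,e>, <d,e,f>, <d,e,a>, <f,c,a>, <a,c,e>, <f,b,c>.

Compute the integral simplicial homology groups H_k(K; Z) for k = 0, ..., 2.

Fix the vertex order a < b < c < d < e < f and write every simplex with vertices in increasing order. Then dim K = 2 and the simplices of K are:

  0-simplices (6): a, b, c, d, e, f
  1-simplices (12): ac, ad, ae, af, bc, be, bf, ce, cf, de, df, ef
  2-simplices (6): ace, acf, ade, bcf, bef, def

giving chain groups C_0 ≅ Z^6, C_1 ≅ Z^12, C_2 ≅ Z^6.

∂_1: C_1 → C_0 maps an edge to its endpoints' difference, ∂[p,q] = q − p. For instance
  ∂cf = f − c.
This gives a 6×12 integer matrix of rank 5; reducing to Smith normal form yields diagonal entries (1,1,1,1,1).

The boundary map ∂_2: C_2 → C_1 acts by ∂[p,q,r] = [q,r] − [p,r] + [p,q]. For instance
  ∂ade = de − ae + ad,
  ∂def = ef − df + de.
This gives a 12×6 integer matrix of rank 6; reducing to Smith normal form yields diagonal entries (1,1,1,1,1,1).

From H_k ≅ ker(∂_k) / im(∂_{k+1}) we obtain:

  H_0: rank C_0 − rank ∂_1 = 6 − 5 = 1, and the invariant factors of ∂_1 are all 1, so H_0 = Z.
  H_1: rank ker ∂_1 − rank ∂_2 = (12 − 5) − 6 = 1, and the invariant factors of ∂_2 are all 1, so H_1 = Z.
  H_2: rank ker ∂_2 − rank ∂_3 = (6 − 6) − 0 = 0, and there is no ∂_3, so H_2 = 0.

H_0 = Z,  H_1 = Z,  H_2 = 0.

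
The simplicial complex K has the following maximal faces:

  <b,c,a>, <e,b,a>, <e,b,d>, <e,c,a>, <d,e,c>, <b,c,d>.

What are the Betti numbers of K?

We work with the vertex ordering a < b < c < d < e. The simplices of K, each written with vertices in increasing order, are:

  0-simplices (5): a, b, c, d, e
  1-simplices (9): ab, ac, ae, bc, bd, be, cd, ce, de
  2-simplices (6): abc, abe, ace, bcd, bde, cde

giving chain groups C_0 ≅ Z^5, C_1 ≅ Z^9, C_2 ≅ Z^6.

Boundary ∂_1: C_1 → C_0 maps an edge to its endpoints' difference, ∂[p,q] = q − p. For instance
  ∂ab = b − a.
The 5×9 boundary matrix has rank 4 and Smith normal form diag(1,1,1,1).

Boundary ∂_2: C_2 → C_1 sends each 2-simplex [p,q,r] to [q,r] − [p,r] + [p,q]. For instance
  ∂cde = de − ce + cd,
  ∂bcd = cd − bd + bc.
The 9×6 boundary matrix has rank 5 and Smith normal form diag(1,1,1,1,1).

From H_k ≅ ker(∂_k) / im(∂_{k+1}) we obtain:

  H_0: rank C_0 − rank ∂_1 = 5 − 4 = 1, and the invariant factors of ∂_1 are all 1, so H_0 = Z.
  H_1: rank ker ∂_1 − rank ∂_2 = (9 − 4) − 5 = 0, and the invariant factors of ∂_2 are all 1, so H_1 = 0.
  H_2: rank ker ∂_2 − rank ∂_3 = (6 − 5) − 0 = 1, and there is no ∂_3, so H_2 = Z.

As a check, the Euler characteristic is 5 − 9 + 6 = 2, which agrees with 1 − 0 + 1 = 2.
(K is a triangulation of the 2-sphere S^2.)

Hence the Betti numbers are b_0 = 1, b_1 = 0, b_2 = 1.

b_0 = 1, b_1 = 0, b_2 = 1.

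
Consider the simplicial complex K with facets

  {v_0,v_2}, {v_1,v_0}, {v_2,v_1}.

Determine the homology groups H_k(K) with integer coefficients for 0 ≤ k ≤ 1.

Take the total order v_0 < v_1 < v_2 on the vertex set. Then K (dimension 1) consists of the simplices:

  0-simplices (3): [v_0], [v_1], [v_2]
  1-simplices (3): [v_0,v_1], [v_0,v_2], [v_1,v_2]

giving chain groups C_0 ≅ Z^3, C_1 ≅ Z^3.

Boundary ∂_1: C_1 → C_0 maps an edge to its endpoints' difference, ∂[p,q] = q − p. For instance
  ∂[v_0,v_1] = [v_1] − [v_0].
As a 3×3 matrix over Z this has rank 2, with invariant factors (1,1).

Computing H_k = (kernel of ∂_k) / (image of ∂_{k+1}):

  H_0: rank C_0 − rank ∂_1 = 3 − 2 = 1, and the invariant factors of ∂_1 are all 1, so H_0 ≅ Z.
  H_1: rank ker ∂_1 − rank ∂_2 = (3 − 2) − 0 = 1, and there is no ∂_2, so H_1 ≅ Z.

H_0 = Z,  H_1 = Z.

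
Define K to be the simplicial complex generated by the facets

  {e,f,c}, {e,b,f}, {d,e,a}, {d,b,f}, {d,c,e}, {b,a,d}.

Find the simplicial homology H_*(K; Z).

H_0 = Z,  H_1 = Z,  H_2 = 0.

We work with the vertex ordering a < b < c < d < e < f. The simplices of K, each written with vertices in increasing order, are:

  0-simplices (6): a, b, c, d, e, f
  1-simplices (12): ab, ad, ae, bd, be, bf, cd, ce, cf, de, df, ef
  2-simplices (6): abd, ade, bdf, bef, cde, cef

so the chain groups are C_0 ≅ Z^6, C_1 ≅ Z^12, C_2 ≅ Z^6.

Boundary ∂_1: C_1 → C_0 is given by ∂[p,q] = [q] − [p]. For instance
  ∂ef = f − e.
The 6×12 boundary matrix has rank 5 and Smith normal form diag(1,1,1,1,1).

Boundary ∂_2: C_2 → C_1 acts by ∂[p,q,r] = [q,r] − [p,r] + [p,q]. For instance
  ∂bdf = df − bf + bd,
  ∂cde = de − ce + cd.
The resulting 12×6 matrix has rank 6, and its Smith normal form has invariant factors (1,1,1,1,1,1).

Reading off H_k = ker ∂_k / im ∂_{k+1}:

  H_0: rank C_0 − rank ∂_1 = 6 − 5 = 1, and the invariant factors of ∂_1 are all 1, so H_0 ≅ Z.
  H_1: rank ker ∂_1 − rank ∂_2 = (12 − 5) − 6 = 1, and the invariant factors of ∂_2 are all 1, so H_1 ≅ Z.
  H_2: rank ker ∂_2 − rank ∂_3 = (6 − 6) − 0 = 0, and there is no ∂_3, so H_2 ≅ 0.

(K is a triangulation of the cylinder S^1 x I.)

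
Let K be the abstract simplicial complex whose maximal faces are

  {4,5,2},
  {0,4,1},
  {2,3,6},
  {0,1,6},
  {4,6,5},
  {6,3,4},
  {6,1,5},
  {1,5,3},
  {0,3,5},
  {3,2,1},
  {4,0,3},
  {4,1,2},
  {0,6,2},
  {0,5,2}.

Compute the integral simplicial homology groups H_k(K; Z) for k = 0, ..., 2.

Take the total order 0 < 1 < 2 < 3 < 4 < 5 < 6 on the vertex set. Then K (dimension 2) consists of the simplices:

  0-simplices (7): [0], [1], [2], [3], [4], [5], [6]
  1-simplices (21): [0,1], [0,2], [0,3], [0,4], [0,5], [0,6], [1,2], [1,3], [1,4], [1,5], [1,6], [2,3], [2,4], [2,5], [2,6], [3,4], [3,5], [3,6], [4,5], [4,6], [5,6]
  2-simplices (14): [0,1,4], [0,1,6], [0,2,5], [0,2,6], [0,3,4], [0,3,5], [1,2,3], [1,2,4], [1,3,5], [1,5,6], [2,3,6], [2,4,5], [3,4,6], [4,5,6]

Hence C_0 ≅ Z^7, C_1 ≅ Z^21, C_2 ≅ Z^14.

Boundary ∂_1: C_1 → C_0 maps an edge to its endpoints' difference, ∂[p,q] = q − p. For instance
  ∂[0,3] = [3] − [0].
As a 7×21 matrix over Z this has rank 6, with invariant factors (1,1,1,1,1,1).

The boundary map ∂_2: C_2 → C_1 acts by ∂[p,q,r] = [q,r] − [p,r] + [p,q]. For instance
  ∂[0,2,5] = [2,5] − [0,5] + [0,2],
  ∂[0,3,5] = [3,5] − [0,5] + [0,3].
This gives a 21×14 integer matrix of rank 13; reducing to Smith normal form yields diagonal entries (1,1,1,1,1,1,1,1,1,1,1,1,1).

Reading off H_k = ker ∂_k / im ∂_{k+1}:

  H_0: rank C_0 − rank ∂_1 = 7 − 6 = 1, and the invariant factors of ∂_1 are all 1, so H_0 = Z.
  H_1: rank ker ∂_1 − rank ∂_2 = (21 − 6) − 13 = 2, and the invariant factors of ∂_2 are all 1, so H_1 = Z^2.
  H_2: rank ker ∂_2 − rank ∂_3 = (14 − 13) − 0 = 1, and there is no ∂_3, so H_2 = Z.

As a check, the Euler characteristic is 7 − 21 + 14 = 0, which agrees with 1 − 2 + 1 = 0.
(K is a triangulation of the torus T^2.)

H_0 = Z,  H_1 = Z^2,  H_2 = Z.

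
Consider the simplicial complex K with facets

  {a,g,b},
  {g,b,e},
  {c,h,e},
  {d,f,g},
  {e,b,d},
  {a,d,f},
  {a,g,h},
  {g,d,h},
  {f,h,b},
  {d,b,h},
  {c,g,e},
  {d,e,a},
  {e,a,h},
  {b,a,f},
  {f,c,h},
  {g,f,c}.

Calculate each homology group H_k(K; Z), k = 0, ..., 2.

H_0 = Z,  H_1 = Z^2,  H_2 = Z.

K has 8 vertices, 24 edges, 16 triangles.
rank ∂_0 = 0, rank ∂_1 = 7 ⇒ b_0 = 8 − 0 − 7 = 1; all invariant factors of ∂_1 are 1 so no torsion. So H_0 = Z.
rank ∂_1 = 7, rank ∂_2 = 15 ⇒ b_1 = 24 − 7 − 15 = 2; all invariant factors of ∂_2 are 1 so no torsion. So H_1 = Z^2.
rank ∂_2 = 15, rank ∂_3 = 0 ⇒ b_2 = 16 − 15 − 0 = 1. So H_2 = Z.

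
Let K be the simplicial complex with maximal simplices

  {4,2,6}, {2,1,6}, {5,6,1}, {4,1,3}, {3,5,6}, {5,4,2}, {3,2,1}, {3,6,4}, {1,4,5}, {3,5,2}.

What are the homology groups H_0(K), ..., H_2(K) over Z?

H_0 ≅ Z,  H_1 ≅ Z/2,  H_2 = 0.

Order the vertices as 1 < 2 < 3 < 4 < 5 < 6. Listing each simplex with vertices in this order, K has dimension 2 with simplices:

  0-simplices (6): [1], [2], [3], [4], [5], [6]
  1-simplices (15): [1,2], [1,3], [1,4], [1,5], [1,6], [2,3], [2,4], [2,5], [2,6], [3,4], [3,5], [3,6], [4,5], [4,6], [5,6]
  2-simplices (10): [1,2,3], [1,2,6], [1,3,4], [1,4,5], [1,5,6], [2,3,5], [2,4,5], [2,4,6], [3,4,6], [3,5,6]

giving chain groups C_0 ≅ Z^6, C_1 ≅ Z^15, C_2 ≅ Z^10.

∂_1: C_1 → C_0 is given by ∂[p,q] = [q] − [p]. For instance
  ∂[3,6] = [6] − [3].
The 6×15 boundary matrix has rank 5 and Smith normal form diag(1,1,1,1,1).

The boundary map ∂_2: C_2 → C_1 acts by ∂[p,q,r] = [q,r] − [p,r] + [p,q]. For instance
  ∂[1,3,4] = [3,4] − [1,4] + [1,3],
  ∂[1,4,5] = [4,5] − [1,5] + [1,4].
As a 15×10 matrix over Z this has rank 10, with invariant factors (1,1,1,1,1,1,1,1,1,2).

Now H_k = ker ∂_k / im ∂_{k+1}, so:

  H_0: rank C_0 − rank ∂_1 = 6 − 5 = 1, and the invariant factors of ∂_1 are all 1, so H_0 ≅ Z.
  H_1: rank ker ∂_1 − rank ∂_2 = (15 − 5) − 10 = 0, and ∂_2 has invariant factor 2 > 1, so H_1 ≅ Z/2.
  H_2: rank ker ∂_2 − rank ∂_3 = (10 − 10) − 0 = 0, and there is no ∂_3, so H_2 ≅ 0.

(K is a triangulation of the real projective plane RP^2.)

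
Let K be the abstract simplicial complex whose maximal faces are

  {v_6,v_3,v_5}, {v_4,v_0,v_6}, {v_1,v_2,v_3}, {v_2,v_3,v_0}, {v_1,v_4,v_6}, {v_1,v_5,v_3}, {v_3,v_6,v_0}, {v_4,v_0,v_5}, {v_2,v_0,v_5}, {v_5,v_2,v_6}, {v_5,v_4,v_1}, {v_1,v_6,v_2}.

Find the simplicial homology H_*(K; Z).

Order the vertices as v_0 < v_1 < v_2 < v_3 < v_4 < v_5 < v_6. Listing each simplex with vertices in this order, K has dimension 2 with simplices:

  0-simplices (7): [v_0], [v_1], [v_2], [v_3], [v_4], [v_5], [v_6]
  1-simplices (18): (18 of them)
  2-simplices (12): (12 of them)

Hence C_0 ≅ Z^7, C_1 ≅ Z^18, C_2 ≅ Z^12.

The boundary map ∂_1: C_1 → C_0 is given by ∂[p,q] = [q] − [p].
The 7×18 boundary matrix has rank 6 and Smith normal form diag(1,1,1,1,1,1).

∂_2: C_2 → C_1 sends each 2-simplex [p,q,r] to [q,r] − [p,r] + [p,q]. For instance
  ∂[v_1,v_4,v_5] = [v_4,v_5] − [v_1,v_5] + [v_1,v_4],
  ∂[v_1,v_4,v_6] = [v_4,v_6] − [v_1,v_6] + [v_1,v_4].
This gives a 18×12 integer matrix of rank 12; reducing to Smith normal form yields diagonal entries (1,1,1,1,1,1,1,1,1,1,1,2).

Reading off H_k = ker ∂_k / im ∂_{k+1}:

  H_0: rank C_0 − rank ∂_1 = 7 − 6 = 1, and the invariant factors of ∂_1 are all 1, so H_0 ≅ Z.
  H_1: rank ker ∂_1 − rank ∂_2 = (18 − 6) − 12 = 0, and ∂_2 has invariant factor 2 > 1, so H_1 ≅ Z/2Z.
  H_2: rank ker ∂_2 − rank ∂_3 = (12 − 12) − 0 = 0, and there is no ∂_3, so H_2 ≅ 0.

As a check, the Euler characteristic is 7 − 18 + 12 = 1, which agrees with 1 − 0 + 0 = 1.

H_0 ≅ Z,  H_1 ≅ Z/2Z,  H_2 = 0.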